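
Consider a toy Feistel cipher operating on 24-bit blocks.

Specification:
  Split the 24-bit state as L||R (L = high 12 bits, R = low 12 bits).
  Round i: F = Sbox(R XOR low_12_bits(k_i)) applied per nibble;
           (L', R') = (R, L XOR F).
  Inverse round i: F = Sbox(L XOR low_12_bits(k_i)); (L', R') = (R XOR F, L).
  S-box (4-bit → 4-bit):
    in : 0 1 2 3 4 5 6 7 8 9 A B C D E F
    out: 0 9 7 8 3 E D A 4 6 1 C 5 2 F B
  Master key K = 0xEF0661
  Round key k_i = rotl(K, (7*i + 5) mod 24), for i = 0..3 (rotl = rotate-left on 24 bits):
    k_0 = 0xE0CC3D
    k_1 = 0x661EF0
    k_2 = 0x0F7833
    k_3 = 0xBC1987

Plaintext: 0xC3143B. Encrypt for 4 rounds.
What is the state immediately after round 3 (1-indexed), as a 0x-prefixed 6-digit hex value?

0x96E1DE

s_0 = plaintext = 0xC3143B
s_1 = Round(s_0, k_0) = 0x43B83C
s_2 = Round(s_1, k_1) = 0x83C96E
s_3 = Round(s_2, k_2) = 0x96E1DE
s_4 = Round(s_3, k_3) = 0x1DED88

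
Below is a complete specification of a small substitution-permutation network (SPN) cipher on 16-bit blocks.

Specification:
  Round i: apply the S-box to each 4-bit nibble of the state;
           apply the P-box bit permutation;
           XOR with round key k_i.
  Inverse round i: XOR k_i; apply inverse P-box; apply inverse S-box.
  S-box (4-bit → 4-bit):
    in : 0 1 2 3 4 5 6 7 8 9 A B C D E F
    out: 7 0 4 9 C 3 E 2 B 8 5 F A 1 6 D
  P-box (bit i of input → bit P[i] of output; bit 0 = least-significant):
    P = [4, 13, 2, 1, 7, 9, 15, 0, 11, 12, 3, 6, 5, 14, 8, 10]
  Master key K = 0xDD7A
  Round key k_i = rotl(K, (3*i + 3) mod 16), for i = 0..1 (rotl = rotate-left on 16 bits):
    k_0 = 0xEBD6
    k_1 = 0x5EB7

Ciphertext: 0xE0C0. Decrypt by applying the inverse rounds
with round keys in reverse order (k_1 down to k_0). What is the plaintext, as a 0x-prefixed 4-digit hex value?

s_0 = ciphertext = 0xE0C0
s_1 = InvRound(s_0, k_1) = 0x386B
s_2 = InvRound(s_1, k_0) = 0x0EBA

0x0EBA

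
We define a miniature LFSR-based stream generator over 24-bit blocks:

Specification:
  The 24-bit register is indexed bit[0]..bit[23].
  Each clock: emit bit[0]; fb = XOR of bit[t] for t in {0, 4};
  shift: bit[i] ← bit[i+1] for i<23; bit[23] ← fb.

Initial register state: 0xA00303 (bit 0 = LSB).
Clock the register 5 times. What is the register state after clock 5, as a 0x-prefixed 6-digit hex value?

reg_0 = 0xA00303
clock 1: out=1, reg = 0xD00181
clock 2: out=1, reg = 0xE800C0
clock 3: out=0, reg = 0x740060
clock 4: out=0, reg = 0x3A0030
clock 5: out=0, reg = 0x9D0018

0x9D0018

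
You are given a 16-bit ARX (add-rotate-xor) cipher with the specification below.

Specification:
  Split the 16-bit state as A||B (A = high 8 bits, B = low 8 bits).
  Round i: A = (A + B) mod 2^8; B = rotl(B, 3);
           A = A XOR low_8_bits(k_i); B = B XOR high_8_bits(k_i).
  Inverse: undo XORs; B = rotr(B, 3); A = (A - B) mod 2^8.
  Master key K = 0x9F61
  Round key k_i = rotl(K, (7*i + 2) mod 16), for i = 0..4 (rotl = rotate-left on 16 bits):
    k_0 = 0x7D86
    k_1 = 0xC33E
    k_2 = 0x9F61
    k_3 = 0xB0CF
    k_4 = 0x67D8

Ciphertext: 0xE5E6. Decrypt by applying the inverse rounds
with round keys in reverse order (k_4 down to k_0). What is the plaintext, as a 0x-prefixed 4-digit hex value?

s_0 = ciphertext = 0xE5E6
s_1 = InvRound(s_0, k_4) = 0x0D30
s_2 = InvRound(s_1, k_3) = 0xB210
s_3 = InvRound(s_2, k_2) = 0xE2F1
s_4 = InvRound(s_3, k_1) = 0x9646
s_5 = InvRound(s_4, k_0) = 0xA967

0xA967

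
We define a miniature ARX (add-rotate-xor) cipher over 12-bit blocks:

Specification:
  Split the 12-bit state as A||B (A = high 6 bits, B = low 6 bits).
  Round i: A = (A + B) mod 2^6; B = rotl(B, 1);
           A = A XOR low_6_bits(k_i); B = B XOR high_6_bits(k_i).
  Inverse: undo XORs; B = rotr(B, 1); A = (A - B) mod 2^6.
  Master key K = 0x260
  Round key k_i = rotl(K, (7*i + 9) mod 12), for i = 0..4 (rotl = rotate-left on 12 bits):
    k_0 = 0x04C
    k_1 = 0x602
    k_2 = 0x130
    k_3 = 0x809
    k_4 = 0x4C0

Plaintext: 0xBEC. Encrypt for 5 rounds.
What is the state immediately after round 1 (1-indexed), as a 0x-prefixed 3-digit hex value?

0x5D8

s_0 = plaintext = 0xBEC
s_1 = Round(s_0, k_0) = 0x5D8
s_2 = Round(s_1, k_1) = 0xB68
s_3 = Round(s_2, k_2) = 0x955
s_4 = Round(s_3, k_3) = 0xCCA
s_5 = Round(s_4, k_4) = 0xF47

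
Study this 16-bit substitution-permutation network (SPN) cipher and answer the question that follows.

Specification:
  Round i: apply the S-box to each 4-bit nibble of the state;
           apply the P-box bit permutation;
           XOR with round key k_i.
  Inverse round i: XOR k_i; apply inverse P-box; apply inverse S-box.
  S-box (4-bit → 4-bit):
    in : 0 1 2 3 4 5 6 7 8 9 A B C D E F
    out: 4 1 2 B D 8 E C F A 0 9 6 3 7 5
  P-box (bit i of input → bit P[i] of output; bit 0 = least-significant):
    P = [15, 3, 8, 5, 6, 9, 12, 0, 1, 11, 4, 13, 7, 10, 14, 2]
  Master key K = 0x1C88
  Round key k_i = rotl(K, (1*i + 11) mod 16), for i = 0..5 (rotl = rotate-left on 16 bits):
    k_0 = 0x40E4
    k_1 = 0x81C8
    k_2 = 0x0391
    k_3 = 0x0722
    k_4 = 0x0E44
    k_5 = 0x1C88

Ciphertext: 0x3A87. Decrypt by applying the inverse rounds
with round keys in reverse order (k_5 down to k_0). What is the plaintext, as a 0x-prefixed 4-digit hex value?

s_0 = ciphertext = 0x3A87
s_1 = InvRound(s_0, k_5) = 0x9B92
s_2 = InvRound(s_1, k_4) = 0x3FFF
s_3 = InvRound(s_2, k_3) = 0xB642
s_4 = InvRound(s_3, k_2) = 0xD44F
s_5 = InvRound(s_4, k_1) = 0x8170
s_6 = InvRound(s_5, k_0) = 0x40AF

0x40AF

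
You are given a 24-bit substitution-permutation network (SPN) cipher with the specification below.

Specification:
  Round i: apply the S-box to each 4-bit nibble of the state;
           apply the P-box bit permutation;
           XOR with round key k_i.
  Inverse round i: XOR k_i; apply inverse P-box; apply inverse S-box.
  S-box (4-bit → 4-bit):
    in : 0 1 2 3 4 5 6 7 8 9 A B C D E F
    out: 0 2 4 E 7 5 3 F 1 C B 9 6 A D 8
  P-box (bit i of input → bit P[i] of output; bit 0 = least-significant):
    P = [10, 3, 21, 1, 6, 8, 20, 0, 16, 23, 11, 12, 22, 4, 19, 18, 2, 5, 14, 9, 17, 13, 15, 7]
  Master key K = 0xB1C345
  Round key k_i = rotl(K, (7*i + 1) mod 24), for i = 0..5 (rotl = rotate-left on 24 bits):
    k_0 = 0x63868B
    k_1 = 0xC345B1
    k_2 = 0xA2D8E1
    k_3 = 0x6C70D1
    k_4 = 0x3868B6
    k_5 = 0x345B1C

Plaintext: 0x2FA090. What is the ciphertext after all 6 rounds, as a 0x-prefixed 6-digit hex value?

s_0 = plaintext = 0x2FA090
s_1 = Round(s_0, k_0) = 0x37049A
s_2 = Round(s_1, k_1) = 0x52AB1E
s_3 = Round(s_2, k_2) = 0xC50DF3
s_4 = Round(s_3, k_3) = 0xCC80DE
s_5 = Round(s_4, k_4) = 0x588D95
s_6 = Round(s_5, k_5) = 0xC6CF19

0xC6CF19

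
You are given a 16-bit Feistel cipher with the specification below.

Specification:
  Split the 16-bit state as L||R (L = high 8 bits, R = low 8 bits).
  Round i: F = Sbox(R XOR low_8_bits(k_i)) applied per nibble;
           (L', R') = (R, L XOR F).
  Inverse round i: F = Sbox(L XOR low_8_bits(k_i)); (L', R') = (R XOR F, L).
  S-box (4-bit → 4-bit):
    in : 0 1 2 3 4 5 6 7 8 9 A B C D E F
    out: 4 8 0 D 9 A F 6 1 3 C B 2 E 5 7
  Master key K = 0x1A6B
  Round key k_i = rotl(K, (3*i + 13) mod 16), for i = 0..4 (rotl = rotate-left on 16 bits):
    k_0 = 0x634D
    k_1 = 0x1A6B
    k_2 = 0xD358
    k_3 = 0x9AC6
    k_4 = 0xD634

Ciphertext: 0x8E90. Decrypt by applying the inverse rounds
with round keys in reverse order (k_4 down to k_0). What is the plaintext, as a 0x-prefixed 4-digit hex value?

s_0 = ciphertext = 0x8E90
s_1 = InvRound(s_0, k_4) = 0x2C8E
s_2 = InvRound(s_1, k_3) = 0xD22C
s_3 = InvRound(s_2, k_2) = 0x30D2
s_4 = InvRound(s_3, k_1) = 0x7930
s_5 = InvRound(s_4, k_0) = 0xE979

0xE979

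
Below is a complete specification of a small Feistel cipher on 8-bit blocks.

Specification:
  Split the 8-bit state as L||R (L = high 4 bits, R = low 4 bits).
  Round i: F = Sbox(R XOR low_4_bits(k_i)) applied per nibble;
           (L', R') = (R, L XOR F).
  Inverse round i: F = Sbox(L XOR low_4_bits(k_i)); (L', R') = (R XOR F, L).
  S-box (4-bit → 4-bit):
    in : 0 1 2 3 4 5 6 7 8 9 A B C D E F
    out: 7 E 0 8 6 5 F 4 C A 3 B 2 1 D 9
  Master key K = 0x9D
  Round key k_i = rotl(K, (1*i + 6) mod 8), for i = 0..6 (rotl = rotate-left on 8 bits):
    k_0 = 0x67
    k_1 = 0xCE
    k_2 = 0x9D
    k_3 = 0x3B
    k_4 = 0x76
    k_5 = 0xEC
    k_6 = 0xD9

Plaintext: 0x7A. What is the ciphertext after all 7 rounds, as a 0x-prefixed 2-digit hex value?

0x56

s_0 = plaintext = 0x7A
s_1 = Round(s_0, k_0) = 0xA6
s_2 = Round(s_1, k_1) = 0x66
s_3 = Round(s_2, k_2) = 0x6D
s_4 = Round(s_3, k_3) = 0xD9
s_5 = Round(s_4, k_4) = 0x94
s_6 = Round(s_5, k_5) = 0x45
s_7 = Round(s_6, k_6) = 0x56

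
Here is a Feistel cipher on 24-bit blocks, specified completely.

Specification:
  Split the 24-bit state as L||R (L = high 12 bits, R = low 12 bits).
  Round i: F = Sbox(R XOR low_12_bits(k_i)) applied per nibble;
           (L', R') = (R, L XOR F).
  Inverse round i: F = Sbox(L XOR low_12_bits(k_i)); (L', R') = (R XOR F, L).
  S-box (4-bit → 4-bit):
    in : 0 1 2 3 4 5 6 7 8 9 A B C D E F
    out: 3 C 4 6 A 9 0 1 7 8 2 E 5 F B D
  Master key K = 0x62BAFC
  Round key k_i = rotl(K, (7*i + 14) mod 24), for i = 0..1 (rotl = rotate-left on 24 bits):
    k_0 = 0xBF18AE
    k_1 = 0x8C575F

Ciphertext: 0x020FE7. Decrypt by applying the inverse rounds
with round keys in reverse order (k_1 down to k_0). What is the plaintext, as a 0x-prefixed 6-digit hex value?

s_0 = ciphertext = 0x020FE7
s_1 = InvRound(s_0, k_1) = 0xEFA020
s_2 = InvRound(s_1, k_0) = 0x0BAEFA

0x0BAEFA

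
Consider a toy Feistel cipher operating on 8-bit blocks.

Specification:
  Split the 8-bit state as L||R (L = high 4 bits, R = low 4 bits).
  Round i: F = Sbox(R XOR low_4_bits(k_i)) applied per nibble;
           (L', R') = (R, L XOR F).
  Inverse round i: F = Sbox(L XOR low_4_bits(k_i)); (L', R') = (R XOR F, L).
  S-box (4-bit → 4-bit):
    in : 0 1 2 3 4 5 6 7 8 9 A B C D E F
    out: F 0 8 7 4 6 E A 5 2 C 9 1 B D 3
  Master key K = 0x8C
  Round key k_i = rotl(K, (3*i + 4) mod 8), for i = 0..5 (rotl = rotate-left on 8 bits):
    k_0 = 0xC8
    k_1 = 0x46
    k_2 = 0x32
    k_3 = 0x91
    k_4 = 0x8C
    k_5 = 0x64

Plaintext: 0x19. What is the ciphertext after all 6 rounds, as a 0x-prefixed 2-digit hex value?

0xE0

s_0 = plaintext = 0x19
s_1 = Round(s_0, k_0) = 0x91
s_2 = Round(s_1, k_1) = 0x13
s_3 = Round(s_2, k_2) = 0x31
s_4 = Round(s_3, k_3) = 0x1C
s_5 = Round(s_4, k_4) = 0xCE
s_6 = Round(s_5, k_5) = 0xE0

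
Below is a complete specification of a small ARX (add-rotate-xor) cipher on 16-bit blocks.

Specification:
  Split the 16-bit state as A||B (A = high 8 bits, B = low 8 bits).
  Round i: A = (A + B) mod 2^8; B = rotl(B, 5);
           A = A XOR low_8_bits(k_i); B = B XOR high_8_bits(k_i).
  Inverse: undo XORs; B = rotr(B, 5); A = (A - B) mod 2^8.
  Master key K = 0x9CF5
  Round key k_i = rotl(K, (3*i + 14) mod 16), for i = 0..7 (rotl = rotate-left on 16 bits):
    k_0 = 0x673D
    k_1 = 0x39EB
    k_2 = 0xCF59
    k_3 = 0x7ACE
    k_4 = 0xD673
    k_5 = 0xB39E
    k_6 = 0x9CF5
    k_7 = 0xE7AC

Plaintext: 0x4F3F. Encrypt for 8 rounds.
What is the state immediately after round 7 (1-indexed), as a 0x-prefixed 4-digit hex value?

0x9422

s_0 = plaintext = 0x4F3F
s_1 = Round(s_0, k_0) = 0xB380
s_2 = Round(s_1, k_1) = 0xD829
s_3 = Round(s_2, k_2) = 0x58EA
s_4 = Round(s_3, k_3) = 0x8C27
s_5 = Round(s_4, k_4) = 0xC032
s_6 = Round(s_5, k_5) = 0x6CF5
s_7 = Round(s_6, k_6) = 0x9422
s_8 = Round(s_7, k_7) = 0x1AA3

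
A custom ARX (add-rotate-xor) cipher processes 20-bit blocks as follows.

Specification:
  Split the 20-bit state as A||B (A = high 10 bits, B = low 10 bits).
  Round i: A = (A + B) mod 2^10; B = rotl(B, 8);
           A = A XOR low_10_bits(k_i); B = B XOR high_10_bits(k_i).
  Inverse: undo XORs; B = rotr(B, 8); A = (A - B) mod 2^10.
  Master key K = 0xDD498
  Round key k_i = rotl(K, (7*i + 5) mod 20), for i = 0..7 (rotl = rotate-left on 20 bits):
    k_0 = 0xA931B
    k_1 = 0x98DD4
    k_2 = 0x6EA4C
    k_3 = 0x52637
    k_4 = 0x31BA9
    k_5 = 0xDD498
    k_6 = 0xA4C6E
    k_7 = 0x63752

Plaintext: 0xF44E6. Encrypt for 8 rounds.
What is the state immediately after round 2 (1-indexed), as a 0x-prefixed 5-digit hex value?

0x67744

s_0 = plaintext = 0xF44E6
s_1 = Round(s_0, k_0) = 0xEB09D
s_2 = Round(s_1, k_1) = 0x67744
s_3 = Round(s_2, k_2) = 0xAB56B
s_4 = Round(s_3, k_3) = 0x8BE13
s_5 = Round(s_4, k_4) = 0xFAF42
s_6 = Round(s_5, k_5) = 0xED5A5
s_7 = Round(s_6, k_6) = 0x4D3FA
s_8 = Round(s_7, k_7) = 0x9F373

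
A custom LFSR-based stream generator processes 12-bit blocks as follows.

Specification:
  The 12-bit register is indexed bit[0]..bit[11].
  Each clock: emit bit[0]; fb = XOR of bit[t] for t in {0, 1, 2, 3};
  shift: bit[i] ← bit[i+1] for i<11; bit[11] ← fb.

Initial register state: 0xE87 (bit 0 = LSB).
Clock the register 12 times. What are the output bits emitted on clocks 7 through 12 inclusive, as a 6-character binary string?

010111

reg_0 = 0xE87
clock 1: out=1, reg = 0xF43
clock 2: out=1, reg = 0x7A1
clock 3: out=1, reg = 0xBD0
clock 4: out=0, reg = 0x5E8
clock 5: out=0, reg = 0xAF4
clock 6: out=0, reg = 0xD7A
clock 7: out=0, reg = 0x6BD
clock 8: out=1, reg = 0xB5E
clock 9: out=0, reg = 0xDAF
clock 10: out=1, reg = 0x6D7
clock 11: out=1, reg = 0xB6B
clock 12: out=1, reg = 0xDB5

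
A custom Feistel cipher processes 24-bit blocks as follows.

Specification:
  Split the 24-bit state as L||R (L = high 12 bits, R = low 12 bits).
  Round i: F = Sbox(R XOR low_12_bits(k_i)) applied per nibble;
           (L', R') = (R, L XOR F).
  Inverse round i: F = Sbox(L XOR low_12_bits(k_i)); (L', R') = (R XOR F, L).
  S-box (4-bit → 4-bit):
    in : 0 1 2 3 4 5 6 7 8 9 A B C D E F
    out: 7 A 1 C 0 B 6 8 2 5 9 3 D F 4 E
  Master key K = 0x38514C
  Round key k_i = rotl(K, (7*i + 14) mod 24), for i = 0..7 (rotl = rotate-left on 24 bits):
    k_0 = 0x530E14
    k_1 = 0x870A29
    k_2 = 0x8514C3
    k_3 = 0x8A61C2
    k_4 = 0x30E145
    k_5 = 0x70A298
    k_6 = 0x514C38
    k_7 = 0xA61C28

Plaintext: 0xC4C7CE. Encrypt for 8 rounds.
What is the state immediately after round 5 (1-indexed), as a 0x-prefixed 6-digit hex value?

0xD44A78

s_0 = plaintext = 0xC4C7CE
s_1 = Round(s_0, k_0) = 0x7CE9B5
s_2 = Round(s_1, k_1) = 0x9B5B93
s_3 = Round(s_2, k_2) = 0xB93702
s_4 = Round(s_3, k_3) = 0x702D44
s_5 = Round(s_4, k_4) = 0xD44A78
s_6 = Round(s_5, k_5) = 0xA78F03
s_7 = Round(s_6, k_6) = 0xF036BB
s_8 = Round(s_7, k_7) = 0x6BB65F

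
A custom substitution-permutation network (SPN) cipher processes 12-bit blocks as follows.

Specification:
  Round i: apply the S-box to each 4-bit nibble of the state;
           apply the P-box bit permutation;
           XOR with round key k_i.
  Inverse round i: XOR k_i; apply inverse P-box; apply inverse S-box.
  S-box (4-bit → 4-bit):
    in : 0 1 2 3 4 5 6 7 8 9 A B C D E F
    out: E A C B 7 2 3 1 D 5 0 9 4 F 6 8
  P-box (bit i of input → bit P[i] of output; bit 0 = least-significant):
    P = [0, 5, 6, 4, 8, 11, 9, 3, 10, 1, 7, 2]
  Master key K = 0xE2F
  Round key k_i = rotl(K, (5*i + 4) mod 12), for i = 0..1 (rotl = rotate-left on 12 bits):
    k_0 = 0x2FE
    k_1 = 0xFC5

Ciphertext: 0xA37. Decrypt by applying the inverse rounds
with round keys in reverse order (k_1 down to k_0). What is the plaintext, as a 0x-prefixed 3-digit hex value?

s_0 = ciphertext = 0xA37
s_1 = InvRound(s_0, k_1) = 0x470
s_2 = InvRound(s_1, k_0) = 0xD2A

0xD2A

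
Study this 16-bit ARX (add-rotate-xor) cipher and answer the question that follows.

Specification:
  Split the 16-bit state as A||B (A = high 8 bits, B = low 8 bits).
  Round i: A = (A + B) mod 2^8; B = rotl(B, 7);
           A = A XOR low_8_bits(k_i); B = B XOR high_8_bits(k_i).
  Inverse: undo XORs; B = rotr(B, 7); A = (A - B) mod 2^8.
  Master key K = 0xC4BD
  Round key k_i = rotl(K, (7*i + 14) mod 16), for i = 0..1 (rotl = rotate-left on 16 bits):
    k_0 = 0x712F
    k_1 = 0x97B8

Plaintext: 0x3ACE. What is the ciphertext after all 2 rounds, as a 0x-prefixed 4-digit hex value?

0x859C

s_0 = plaintext = 0x3ACE
s_1 = Round(s_0, k_0) = 0x2716
s_2 = Round(s_1, k_1) = 0x859C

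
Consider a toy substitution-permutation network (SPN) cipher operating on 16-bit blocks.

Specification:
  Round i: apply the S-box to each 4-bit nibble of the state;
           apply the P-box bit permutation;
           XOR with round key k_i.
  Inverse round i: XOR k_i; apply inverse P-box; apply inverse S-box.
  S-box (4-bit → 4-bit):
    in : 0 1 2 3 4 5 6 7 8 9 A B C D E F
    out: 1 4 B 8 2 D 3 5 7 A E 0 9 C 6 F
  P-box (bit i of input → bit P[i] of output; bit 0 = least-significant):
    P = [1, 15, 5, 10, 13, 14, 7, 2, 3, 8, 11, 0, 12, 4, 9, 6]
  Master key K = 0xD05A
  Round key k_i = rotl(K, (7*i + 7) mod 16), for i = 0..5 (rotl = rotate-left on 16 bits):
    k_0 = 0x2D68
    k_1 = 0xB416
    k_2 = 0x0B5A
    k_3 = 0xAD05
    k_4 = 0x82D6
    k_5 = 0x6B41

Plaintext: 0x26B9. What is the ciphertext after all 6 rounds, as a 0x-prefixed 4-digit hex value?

0x290F

s_0 = plaintext = 0x26B9
s_1 = Round(s_0, k_0) = 0xB830
s_2 = Round(s_1, k_1) = 0xBD18
s_3 = Round(s_2, k_2) = 0x83F9
s_4 = Round(s_3, k_3) = 0x5B90
s_5 = Round(s_4, k_4) = 0xD090
s_6 = Round(s_5, k_5) = 0x290F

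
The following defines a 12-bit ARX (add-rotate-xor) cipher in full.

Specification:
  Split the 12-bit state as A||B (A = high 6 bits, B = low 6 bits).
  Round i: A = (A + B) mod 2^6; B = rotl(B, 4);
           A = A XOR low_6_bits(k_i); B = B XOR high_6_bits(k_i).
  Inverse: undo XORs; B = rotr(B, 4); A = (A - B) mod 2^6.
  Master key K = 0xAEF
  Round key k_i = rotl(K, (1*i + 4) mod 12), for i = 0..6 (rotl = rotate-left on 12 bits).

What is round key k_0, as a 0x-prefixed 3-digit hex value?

0xEFA

K = 0xAEF
k_0 = rotl(K, (1*0+4) mod 12) = rotl(K, 4) = 0xEFA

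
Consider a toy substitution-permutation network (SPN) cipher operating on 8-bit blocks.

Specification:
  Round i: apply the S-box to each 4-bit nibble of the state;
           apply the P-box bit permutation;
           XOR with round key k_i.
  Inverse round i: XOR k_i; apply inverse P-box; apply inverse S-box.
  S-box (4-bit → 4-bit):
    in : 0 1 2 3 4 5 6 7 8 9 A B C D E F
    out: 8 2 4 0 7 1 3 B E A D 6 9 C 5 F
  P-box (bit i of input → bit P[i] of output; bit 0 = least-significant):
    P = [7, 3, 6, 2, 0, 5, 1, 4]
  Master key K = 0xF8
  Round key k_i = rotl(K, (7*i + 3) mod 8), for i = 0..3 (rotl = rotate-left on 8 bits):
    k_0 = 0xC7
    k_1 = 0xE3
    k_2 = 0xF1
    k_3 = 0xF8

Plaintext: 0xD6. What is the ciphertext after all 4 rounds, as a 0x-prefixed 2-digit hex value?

s_0 = plaintext = 0xD6
s_1 = Round(s_0, k_0) = 0x5D
s_2 = Round(s_1, k_1) = 0xA6
s_3 = Round(s_2, k_2) = 0x6A
s_4 = Round(s_3, k_3) = 0x1D

0x1D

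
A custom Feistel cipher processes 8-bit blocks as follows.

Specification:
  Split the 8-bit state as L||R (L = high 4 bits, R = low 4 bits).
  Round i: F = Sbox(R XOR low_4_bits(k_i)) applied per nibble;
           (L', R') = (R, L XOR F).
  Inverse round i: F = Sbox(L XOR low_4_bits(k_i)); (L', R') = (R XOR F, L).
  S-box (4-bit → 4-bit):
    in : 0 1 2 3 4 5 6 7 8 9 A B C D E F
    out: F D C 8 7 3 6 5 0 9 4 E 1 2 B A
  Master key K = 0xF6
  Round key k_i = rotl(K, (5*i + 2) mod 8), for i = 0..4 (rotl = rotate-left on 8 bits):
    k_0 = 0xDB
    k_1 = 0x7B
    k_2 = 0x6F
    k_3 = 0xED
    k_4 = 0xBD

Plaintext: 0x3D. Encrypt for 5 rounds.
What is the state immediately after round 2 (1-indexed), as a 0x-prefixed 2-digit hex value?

0x56

s_0 = plaintext = 0x3D
s_1 = Round(s_0, k_0) = 0xD5
s_2 = Round(s_1, k_1) = 0x56
s_3 = Round(s_2, k_2) = 0x6C
s_4 = Round(s_3, k_3) = 0xCB
s_5 = Round(s_4, k_4) = 0xBA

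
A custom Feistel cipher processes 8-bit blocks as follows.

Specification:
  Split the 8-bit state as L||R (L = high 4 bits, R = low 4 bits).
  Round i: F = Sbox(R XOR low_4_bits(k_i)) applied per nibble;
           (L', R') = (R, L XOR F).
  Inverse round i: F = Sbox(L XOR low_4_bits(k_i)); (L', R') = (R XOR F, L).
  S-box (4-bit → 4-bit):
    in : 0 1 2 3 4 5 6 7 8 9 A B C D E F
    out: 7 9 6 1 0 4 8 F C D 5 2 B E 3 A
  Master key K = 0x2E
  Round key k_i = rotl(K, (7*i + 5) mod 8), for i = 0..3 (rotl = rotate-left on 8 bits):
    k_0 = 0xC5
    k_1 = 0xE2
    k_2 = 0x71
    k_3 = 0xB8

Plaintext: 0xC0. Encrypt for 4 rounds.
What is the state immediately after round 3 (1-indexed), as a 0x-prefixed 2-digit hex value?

s_0 = plaintext = 0xC0
s_1 = Round(s_0, k_0) = 0x08
s_2 = Round(s_1, k_1) = 0x85
s_3 = Round(s_2, k_2) = 0x58
s_4 = Round(s_3, k_3) = 0x82

0x58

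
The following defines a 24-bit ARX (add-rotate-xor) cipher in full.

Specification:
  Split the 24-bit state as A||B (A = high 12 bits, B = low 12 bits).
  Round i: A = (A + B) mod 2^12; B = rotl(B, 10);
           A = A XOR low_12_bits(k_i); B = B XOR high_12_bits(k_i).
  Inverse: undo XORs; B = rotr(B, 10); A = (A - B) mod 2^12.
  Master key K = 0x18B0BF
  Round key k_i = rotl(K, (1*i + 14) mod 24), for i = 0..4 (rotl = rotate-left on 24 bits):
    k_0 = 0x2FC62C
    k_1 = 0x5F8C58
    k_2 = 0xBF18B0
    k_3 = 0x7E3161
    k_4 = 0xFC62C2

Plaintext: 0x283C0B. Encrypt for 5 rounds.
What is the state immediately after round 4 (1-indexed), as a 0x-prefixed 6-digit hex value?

s_0 = plaintext = 0x283C0B
s_1 = Round(s_0, k_0) = 0x8A2DFE
s_2 = Round(s_1, k_1) = 0xAF8E87
s_3 = Round(s_2, k_2) = 0x1CF450
s_4 = Round(s_3, k_3) = 0x77E6F7
s_5 = Round(s_4, k_4) = 0xCB727B

0x77E6F7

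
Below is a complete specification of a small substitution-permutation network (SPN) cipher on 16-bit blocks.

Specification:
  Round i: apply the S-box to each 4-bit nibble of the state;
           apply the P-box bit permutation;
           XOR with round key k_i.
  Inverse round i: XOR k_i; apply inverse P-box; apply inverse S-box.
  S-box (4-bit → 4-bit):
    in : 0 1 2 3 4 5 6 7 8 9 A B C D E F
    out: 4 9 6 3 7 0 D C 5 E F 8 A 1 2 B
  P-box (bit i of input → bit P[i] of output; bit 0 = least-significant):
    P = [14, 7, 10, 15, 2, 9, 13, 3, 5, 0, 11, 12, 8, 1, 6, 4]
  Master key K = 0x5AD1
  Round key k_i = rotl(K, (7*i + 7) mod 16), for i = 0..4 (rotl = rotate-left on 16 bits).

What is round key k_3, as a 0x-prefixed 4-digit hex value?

K = 0x5AD1
k_0 = rotl(K, (7*0+7) mod 16) = rotl(K, 7) = 0x68AD
k_1 = rotl(K, (7*1+7) mod 16) = rotl(K, 14) = 0x56B4
k_2 = rotl(K, (7*2+7) mod 16) = rotl(K, 5) = 0x5A2B
k_3 = rotl(K, (7*3+7) mod 16) = rotl(K, 12) = 0x15AD

0x15AD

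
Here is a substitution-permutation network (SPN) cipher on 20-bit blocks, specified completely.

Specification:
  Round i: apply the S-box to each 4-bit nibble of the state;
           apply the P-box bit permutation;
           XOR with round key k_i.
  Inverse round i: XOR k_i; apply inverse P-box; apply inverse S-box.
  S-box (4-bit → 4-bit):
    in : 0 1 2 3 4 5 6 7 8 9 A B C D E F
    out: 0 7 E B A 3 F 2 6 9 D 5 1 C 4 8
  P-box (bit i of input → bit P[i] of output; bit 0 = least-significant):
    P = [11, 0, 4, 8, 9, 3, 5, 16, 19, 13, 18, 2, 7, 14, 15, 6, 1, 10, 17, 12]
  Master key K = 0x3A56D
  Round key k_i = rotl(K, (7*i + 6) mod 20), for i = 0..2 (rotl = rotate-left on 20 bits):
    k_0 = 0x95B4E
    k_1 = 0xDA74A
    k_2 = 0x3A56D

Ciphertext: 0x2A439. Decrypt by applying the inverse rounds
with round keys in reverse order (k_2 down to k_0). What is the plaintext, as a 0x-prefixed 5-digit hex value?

s_0 = ciphertext = 0x2A439
s_1 = InvRound(s_0, k_2) = 0x0FFFD
s_2 = InvRound(s_1, k_1) = 0x95AD1
s_3 = InvRound(s_2, k_0) = 0xCCF72

0xCCF72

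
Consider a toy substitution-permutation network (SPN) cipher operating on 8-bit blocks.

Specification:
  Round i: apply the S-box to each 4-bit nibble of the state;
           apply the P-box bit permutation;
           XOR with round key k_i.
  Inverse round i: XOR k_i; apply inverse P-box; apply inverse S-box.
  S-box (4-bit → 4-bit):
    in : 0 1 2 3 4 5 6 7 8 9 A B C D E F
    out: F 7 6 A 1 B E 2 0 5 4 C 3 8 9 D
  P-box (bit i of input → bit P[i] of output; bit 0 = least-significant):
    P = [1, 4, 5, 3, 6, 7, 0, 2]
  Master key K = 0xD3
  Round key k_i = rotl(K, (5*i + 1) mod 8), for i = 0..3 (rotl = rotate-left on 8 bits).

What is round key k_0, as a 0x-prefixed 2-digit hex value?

0xA7

K = 0xD3
k_0 = rotl(K, (5*0+1) mod 8) = rotl(K, 1) = 0xA7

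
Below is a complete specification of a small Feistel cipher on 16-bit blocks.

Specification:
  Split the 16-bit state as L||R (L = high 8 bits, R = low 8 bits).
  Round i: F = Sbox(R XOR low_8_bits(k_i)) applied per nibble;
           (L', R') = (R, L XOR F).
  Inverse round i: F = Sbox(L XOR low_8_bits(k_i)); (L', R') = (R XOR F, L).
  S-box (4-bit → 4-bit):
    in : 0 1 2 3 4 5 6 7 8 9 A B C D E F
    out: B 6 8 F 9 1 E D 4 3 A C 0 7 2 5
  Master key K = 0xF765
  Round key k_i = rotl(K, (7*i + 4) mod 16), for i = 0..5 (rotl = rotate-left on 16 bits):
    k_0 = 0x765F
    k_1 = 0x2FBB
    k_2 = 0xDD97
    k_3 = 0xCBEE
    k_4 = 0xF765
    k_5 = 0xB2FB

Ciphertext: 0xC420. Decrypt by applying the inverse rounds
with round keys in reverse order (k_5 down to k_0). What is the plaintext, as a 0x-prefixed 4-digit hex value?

0x2AE4

s_0 = ciphertext = 0xC420
s_1 = InvRound(s_0, k_5) = 0xD5C4
s_2 = InvRound(s_1, k_4) = 0x0FD5
s_3 = InvRound(s_2, k_3) = 0xF30F
s_4 = InvRound(s_3, k_2) = 0xE6F3
s_5 = InvRound(s_4, k_1) = 0xE4E6
s_6 = InvRound(s_5, k_0) = 0x2AE4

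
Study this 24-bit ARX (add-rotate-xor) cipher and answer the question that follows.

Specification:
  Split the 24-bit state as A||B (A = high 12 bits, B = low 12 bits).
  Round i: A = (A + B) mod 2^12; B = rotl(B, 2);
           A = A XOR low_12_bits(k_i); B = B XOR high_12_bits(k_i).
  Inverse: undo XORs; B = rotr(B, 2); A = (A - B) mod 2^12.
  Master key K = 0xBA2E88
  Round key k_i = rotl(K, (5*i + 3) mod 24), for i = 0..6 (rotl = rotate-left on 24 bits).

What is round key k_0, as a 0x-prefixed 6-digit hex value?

0xD17445

K = 0xBA2E88
k_0 = rotl(K, (5*0+3) mod 24) = rotl(K, 3) = 0xD17445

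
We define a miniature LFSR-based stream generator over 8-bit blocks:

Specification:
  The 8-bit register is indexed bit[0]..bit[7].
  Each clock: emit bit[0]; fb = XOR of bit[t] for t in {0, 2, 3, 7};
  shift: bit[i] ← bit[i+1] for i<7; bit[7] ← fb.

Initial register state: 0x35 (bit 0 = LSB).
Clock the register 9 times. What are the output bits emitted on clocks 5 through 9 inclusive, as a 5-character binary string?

reg_0 = 0x35
clock 1: out=1, reg = 0x1A
clock 2: out=0, reg = 0x8D
clock 3: out=1, reg = 0x46
clock 4: out=0, reg = 0xA3
clock 5: out=1, reg = 0x51
clock 6: out=1, reg = 0xA8
clock 7: out=0, reg = 0x54
clock 8: out=0, reg = 0xAA
clock 9: out=0, reg = 0x55

11000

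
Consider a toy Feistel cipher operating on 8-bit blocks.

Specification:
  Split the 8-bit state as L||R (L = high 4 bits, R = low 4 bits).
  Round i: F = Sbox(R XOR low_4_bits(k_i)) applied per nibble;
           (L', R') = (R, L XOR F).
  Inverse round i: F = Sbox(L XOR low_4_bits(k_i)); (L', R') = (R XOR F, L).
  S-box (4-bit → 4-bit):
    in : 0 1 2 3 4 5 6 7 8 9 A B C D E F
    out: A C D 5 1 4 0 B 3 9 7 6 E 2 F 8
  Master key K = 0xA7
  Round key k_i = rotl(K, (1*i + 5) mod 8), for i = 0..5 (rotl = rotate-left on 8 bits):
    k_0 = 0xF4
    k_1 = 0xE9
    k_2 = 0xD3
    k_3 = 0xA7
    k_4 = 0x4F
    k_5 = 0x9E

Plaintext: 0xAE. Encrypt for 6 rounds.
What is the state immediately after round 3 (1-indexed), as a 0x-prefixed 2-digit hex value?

s_0 = plaintext = 0xAE
s_1 = Round(s_0, k_0) = 0xED
s_2 = Round(s_1, k_1) = 0xDF
s_3 = Round(s_2, k_2) = 0xF3
s_4 = Round(s_3, k_3) = 0x3E
s_5 = Round(s_4, k_4) = 0xEF
s_6 = Round(s_5, k_5) = 0xF2

0xF3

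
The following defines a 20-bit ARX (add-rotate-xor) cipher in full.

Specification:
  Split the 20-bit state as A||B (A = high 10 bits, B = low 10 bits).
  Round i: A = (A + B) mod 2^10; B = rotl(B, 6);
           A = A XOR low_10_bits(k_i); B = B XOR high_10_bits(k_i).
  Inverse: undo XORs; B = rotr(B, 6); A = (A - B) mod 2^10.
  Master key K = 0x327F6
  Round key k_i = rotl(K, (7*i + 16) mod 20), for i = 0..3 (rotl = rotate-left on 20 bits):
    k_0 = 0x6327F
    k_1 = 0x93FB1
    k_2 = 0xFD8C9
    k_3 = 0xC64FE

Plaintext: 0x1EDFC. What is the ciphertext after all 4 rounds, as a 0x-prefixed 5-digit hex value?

0x62C3C

s_0 = plaintext = 0x1EDFC
s_1 = Round(s_0, k_0) = 0x02293
s_2 = Round(s_1, k_1) = 0x4AAA6
s_3 = Round(s_2, k_2) = 0xC665C
s_4 = Round(s_3, k_3) = 0x62C3C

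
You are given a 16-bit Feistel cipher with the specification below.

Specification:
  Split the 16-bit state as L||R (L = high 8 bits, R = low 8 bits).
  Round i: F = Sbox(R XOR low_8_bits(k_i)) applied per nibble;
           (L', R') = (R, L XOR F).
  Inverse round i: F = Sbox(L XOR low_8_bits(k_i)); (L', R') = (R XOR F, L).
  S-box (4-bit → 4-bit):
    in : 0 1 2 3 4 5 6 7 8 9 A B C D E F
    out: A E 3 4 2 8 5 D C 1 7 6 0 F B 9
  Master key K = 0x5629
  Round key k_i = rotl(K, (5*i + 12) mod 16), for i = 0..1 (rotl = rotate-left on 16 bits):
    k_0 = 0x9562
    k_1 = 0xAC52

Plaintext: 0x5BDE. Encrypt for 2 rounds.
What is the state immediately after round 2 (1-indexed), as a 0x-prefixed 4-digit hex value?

s_0 = plaintext = 0x5BDE
s_1 = Round(s_0, k_0) = 0xDE3B
s_2 = Round(s_1, k_1) = 0x3B8F

0x3B8F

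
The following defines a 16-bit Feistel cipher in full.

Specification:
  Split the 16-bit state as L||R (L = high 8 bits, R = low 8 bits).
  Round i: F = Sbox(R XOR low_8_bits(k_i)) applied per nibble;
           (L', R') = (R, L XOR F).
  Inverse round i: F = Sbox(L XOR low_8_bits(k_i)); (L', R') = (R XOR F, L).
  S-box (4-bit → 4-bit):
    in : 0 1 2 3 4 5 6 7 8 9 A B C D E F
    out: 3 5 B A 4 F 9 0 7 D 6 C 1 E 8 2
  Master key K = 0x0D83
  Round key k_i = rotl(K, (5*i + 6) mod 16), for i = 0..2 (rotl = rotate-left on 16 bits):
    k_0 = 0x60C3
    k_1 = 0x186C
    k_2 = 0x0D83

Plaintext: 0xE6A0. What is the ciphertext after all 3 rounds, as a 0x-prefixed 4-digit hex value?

0xF37F

s_0 = plaintext = 0xE6A0
s_1 = Round(s_0, k_0) = 0xA07C
s_2 = Round(s_1, k_1) = 0x7CF3
s_3 = Round(s_2, k_2) = 0xF37F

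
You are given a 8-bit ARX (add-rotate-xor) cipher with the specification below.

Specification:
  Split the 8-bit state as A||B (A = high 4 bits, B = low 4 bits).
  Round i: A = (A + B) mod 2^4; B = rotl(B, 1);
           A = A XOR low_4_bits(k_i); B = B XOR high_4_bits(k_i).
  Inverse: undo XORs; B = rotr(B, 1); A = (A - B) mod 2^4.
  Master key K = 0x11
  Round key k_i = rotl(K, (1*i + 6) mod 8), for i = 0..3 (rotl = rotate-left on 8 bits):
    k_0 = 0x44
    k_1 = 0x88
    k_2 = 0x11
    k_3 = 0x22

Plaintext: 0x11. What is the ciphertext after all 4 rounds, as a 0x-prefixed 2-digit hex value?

s_0 = plaintext = 0x11
s_1 = Round(s_0, k_0) = 0x66
s_2 = Round(s_1, k_1) = 0x44
s_3 = Round(s_2, k_2) = 0x99
s_4 = Round(s_3, k_3) = 0x01

0x01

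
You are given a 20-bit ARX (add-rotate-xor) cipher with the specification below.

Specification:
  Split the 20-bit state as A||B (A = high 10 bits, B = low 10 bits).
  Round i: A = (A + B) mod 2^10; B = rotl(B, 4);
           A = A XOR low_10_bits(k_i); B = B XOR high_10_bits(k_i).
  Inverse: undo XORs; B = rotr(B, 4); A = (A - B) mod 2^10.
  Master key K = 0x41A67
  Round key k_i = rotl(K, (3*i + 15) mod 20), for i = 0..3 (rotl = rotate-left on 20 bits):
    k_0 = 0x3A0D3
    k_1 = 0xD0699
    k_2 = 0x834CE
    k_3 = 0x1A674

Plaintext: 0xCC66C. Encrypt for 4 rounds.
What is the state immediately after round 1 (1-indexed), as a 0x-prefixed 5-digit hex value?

0x53A21

s_0 = plaintext = 0xCC66C
s_1 = Round(s_0, k_0) = 0x53A21
s_2 = Round(s_1, k_1) = 0x7D959
s_3 = Round(s_2, k_2) = 0xE0798
s_4 = Round(s_3, k_3) = 0x5B5E7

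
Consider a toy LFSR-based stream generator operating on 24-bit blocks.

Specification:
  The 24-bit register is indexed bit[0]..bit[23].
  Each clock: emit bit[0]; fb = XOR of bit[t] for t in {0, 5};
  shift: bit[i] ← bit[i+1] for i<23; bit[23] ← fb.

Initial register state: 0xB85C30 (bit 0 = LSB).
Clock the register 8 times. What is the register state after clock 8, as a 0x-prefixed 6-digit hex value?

reg_0 = 0xB85C30
clock 1: out=0, reg = 0xDC2E18
clock 2: out=0, reg = 0x6E170C
clock 3: out=0, reg = 0x370B86
clock 4: out=0, reg = 0x1B85C3
clock 5: out=1, reg = 0x8DC2E1
clock 6: out=1, reg = 0x46E170
clock 7: out=0, reg = 0xA370B8
clock 8: out=0, reg = 0xD1B85C

0xD1B85C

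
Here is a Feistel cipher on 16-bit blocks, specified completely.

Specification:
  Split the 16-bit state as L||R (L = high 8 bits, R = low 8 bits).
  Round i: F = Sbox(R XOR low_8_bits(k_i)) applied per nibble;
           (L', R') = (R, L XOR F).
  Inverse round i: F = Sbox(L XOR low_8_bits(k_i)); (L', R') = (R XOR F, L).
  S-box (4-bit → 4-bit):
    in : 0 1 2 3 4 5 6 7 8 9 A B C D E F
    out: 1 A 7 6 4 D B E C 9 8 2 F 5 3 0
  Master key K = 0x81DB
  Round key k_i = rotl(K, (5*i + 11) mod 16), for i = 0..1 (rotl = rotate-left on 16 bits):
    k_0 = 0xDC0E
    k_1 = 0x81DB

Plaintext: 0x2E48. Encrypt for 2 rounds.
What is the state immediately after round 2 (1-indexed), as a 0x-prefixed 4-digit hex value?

s_0 = plaintext = 0x2E48
s_1 = Round(s_0, k_0) = 0x4865
s_2 = Round(s_1, k_1) = 0x656B

0x656B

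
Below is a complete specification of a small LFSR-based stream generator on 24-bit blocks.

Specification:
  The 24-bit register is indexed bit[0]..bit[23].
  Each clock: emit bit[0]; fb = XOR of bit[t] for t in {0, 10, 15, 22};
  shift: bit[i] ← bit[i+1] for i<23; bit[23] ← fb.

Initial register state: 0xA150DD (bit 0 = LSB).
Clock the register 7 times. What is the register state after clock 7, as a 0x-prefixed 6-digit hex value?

reg_0 = 0xA150DD
clock 1: out=1, reg = 0xD0A86E
clock 2: out=0, reg = 0x685437
clock 3: out=1, reg = 0xB42A1B
clock 4: out=1, reg = 0xDA150D
clock 5: out=1, reg = 0xED0A86
clock 6: out=0, reg = 0xF68543
clock 7: out=1, reg = 0x7B42A1

0x7B42A1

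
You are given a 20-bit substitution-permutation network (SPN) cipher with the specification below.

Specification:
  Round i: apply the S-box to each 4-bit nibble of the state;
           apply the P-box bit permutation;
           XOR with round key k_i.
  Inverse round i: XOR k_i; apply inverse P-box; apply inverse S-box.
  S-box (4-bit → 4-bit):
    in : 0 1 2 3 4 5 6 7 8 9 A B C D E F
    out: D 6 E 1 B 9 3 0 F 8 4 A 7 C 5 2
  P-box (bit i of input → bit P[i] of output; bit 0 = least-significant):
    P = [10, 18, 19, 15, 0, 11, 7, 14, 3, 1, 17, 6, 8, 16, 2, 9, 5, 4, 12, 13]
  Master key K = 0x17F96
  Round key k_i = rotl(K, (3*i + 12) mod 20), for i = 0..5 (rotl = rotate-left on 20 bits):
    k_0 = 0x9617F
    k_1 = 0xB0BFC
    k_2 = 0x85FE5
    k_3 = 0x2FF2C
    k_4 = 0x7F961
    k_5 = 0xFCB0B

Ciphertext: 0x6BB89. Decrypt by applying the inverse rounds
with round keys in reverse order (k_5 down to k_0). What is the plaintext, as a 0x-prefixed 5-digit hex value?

s_0 = ciphertext = 0x6BB89
s_1 = InvRound(s_0, k_5) = 0xDFFDA
s_2 = InvRound(s_1, k_4) = 0x69CEE
s_3 = InvRound(s_2, k_3) = 0x95BDF
s_4 = InvRound(s_3, k_2) = 0x6F673
s_5 = InvRound(s_4, k_1) = 0xDC688
s_6 = InvRound(s_5, k_0) = 0x40BE4

0x40BE4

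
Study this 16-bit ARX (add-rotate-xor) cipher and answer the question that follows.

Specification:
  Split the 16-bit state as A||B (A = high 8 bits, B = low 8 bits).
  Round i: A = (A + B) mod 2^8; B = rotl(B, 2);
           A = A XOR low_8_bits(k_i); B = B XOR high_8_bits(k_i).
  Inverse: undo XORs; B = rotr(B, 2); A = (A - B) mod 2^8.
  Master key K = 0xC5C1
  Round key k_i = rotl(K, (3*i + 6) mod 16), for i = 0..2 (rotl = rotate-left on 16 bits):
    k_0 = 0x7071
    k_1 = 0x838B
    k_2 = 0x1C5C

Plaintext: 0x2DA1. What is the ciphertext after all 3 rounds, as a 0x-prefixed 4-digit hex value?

0xCA7D

s_0 = plaintext = 0x2DA1
s_1 = Round(s_0, k_0) = 0xBFF6
s_2 = Round(s_1, k_1) = 0x3E58
s_3 = Round(s_2, k_2) = 0xCA7D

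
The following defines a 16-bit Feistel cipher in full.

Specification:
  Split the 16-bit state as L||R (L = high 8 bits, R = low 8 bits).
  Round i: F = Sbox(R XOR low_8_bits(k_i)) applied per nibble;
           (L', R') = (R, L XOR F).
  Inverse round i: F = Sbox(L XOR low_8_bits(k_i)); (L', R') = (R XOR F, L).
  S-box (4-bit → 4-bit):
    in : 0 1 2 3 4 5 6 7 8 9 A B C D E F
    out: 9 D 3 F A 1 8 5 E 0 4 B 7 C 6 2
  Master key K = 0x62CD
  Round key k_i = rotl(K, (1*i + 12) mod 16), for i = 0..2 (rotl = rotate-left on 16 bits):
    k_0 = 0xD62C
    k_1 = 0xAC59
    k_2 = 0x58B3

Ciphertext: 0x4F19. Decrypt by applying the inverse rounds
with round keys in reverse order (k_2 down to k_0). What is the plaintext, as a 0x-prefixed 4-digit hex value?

0x56CA

s_0 = ciphertext = 0x4F19
s_1 = InvRound(s_0, k_2) = 0x3E4F
s_2 = InvRound(s_1, k_1) = 0xCA3E
s_3 = InvRound(s_2, k_0) = 0x56CA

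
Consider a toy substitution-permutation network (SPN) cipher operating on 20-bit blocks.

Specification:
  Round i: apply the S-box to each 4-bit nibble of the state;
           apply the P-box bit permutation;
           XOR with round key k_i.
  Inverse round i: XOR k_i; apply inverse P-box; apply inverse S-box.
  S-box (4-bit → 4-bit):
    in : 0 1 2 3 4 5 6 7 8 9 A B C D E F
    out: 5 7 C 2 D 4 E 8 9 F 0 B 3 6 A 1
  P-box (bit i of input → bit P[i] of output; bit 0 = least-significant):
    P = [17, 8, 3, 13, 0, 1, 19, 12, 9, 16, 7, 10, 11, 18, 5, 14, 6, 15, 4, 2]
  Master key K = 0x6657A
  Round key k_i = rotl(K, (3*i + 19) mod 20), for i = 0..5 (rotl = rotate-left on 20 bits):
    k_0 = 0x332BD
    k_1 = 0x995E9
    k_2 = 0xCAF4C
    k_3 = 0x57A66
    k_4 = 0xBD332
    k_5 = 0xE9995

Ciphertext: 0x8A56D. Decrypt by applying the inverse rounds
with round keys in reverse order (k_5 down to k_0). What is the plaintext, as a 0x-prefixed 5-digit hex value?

s_0 = ciphertext = 0x8A56D
s_1 = InvRound(s_0, k_5) = 0x01274
s_2 = InvRound(s_1, k_4) = 0xB73DC
s_3 = InvRound(s_2, k_3) = 0x515D1
s_4 = InvRound(s_3, k_2) = 0x6F142
s_5 = InvRound(s_4, k_1) = 0xA6614
s_6 = InvRound(s_5, k_0) = 0xA2645

0xA2645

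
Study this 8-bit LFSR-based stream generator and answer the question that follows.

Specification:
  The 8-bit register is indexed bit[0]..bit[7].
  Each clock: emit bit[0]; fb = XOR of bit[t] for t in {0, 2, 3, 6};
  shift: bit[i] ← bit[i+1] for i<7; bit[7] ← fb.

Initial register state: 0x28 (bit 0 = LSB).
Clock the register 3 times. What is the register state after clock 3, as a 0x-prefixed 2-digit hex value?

0x65

reg_0 = 0x28
clock 1: out=0, reg = 0x94
clock 2: out=0, reg = 0xCA
clock 3: out=0, reg = 0x65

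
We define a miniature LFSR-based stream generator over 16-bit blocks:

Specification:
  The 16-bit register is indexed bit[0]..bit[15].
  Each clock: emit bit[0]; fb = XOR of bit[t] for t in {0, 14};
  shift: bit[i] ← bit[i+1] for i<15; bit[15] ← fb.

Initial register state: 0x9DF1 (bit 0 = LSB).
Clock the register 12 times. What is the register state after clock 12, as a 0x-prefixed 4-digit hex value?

0x6CF9

reg_0 = 0x9DF1
clock 1: out=1, reg = 0xCEF8
clock 2: out=0, reg = 0xE77C
clock 3: out=0, reg = 0xF3BE
clock 4: out=0, reg = 0xF9DF
clock 5: out=1, reg = 0x7CEF
clock 6: out=1, reg = 0x3E77
clock 7: out=1, reg = 0x9F3B
clock 8: out=1, reg = 0xCF9D
clock 9: out=1, reg = 0x67CE
clock 10: out=0, reg = 0xB3E7
clock 11: out=1, reg = 0xD9F3
clock 12: out=1, reg = 0x6CF9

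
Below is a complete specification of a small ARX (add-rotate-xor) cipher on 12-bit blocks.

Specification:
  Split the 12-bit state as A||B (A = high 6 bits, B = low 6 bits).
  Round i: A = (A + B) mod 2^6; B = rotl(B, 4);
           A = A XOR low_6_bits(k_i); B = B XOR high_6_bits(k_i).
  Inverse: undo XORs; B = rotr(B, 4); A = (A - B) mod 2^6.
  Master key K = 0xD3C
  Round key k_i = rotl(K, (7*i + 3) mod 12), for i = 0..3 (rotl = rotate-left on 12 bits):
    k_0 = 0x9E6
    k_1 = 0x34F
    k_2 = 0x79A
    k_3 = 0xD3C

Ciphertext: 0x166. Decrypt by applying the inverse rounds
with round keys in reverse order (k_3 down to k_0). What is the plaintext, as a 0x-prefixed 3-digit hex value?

s_0 = ciphertext = 0x166
s_1 = InvRound(s_0, k_3) = 0xC09
s_2 = InvRound(s_1, k_2) = 0x35D
s_3 = InvRound(s_2, k_1) = 0x041
s_4 = InvRound(s_3, k_0) = 0x35A

0x35A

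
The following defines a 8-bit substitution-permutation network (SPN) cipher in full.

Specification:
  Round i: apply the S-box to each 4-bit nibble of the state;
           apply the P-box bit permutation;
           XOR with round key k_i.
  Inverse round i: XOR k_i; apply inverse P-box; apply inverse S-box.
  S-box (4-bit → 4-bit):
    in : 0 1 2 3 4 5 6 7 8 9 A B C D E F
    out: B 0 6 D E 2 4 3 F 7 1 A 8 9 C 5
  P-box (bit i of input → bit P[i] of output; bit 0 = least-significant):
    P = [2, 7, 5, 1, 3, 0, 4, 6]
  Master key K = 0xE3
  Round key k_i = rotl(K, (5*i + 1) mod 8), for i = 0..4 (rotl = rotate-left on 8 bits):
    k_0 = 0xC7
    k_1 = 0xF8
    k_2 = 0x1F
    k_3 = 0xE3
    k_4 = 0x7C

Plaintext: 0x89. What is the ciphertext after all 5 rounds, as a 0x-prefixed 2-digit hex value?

0xCD

s_0 = plaintext = 0x89
s_1 = Round(s_0, k_0) = 0x3A
s_2 = Round(s_1, k_1) = 0xA4
s_3 = Round(s_2, k_2) = 0xB5
s_4 = Round(s_3, k_3) = 0x22
s_5 = Round(s_4, k_4) = 0xCD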